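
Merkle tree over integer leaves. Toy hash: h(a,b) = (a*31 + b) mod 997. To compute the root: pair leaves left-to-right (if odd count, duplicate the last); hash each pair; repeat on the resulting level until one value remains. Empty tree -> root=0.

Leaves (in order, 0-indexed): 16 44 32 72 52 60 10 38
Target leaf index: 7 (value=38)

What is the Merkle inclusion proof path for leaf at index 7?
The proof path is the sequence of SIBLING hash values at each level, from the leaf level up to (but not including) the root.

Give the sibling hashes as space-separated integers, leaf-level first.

Answer: 10 675 855

Derivation:
L0 (leaves): [16, 44, 32, 72, 52, 60, 10, 38], target index=7
L1: h(16,44)=(16*31+44)%997=540 [pair 0] h(32,72)=(32*31+72)%997=67 [pair 1] h(52,60)=(52*31+60)%997=675 [pair 2] h(10,38)=(10*31+38)%997=348 [pair 3] -> [540, 67, 675, 348]
  Sibling for proof at L0: 10
L2: h(540,67)=(540*31+67)%997=855 [pair 0] h(675,348)=(675*31+348)%997=336 [pair 1] -> [855, 336]
  Sibling for proof at L1: 675
L3: h(855,336)=(855*31+336)%997=919 [pair 0] -> [919]
  Sibling for proof at L2: 855
Root: 919
Proof path (sibling hashes from leaf to root): [10, 675, 855]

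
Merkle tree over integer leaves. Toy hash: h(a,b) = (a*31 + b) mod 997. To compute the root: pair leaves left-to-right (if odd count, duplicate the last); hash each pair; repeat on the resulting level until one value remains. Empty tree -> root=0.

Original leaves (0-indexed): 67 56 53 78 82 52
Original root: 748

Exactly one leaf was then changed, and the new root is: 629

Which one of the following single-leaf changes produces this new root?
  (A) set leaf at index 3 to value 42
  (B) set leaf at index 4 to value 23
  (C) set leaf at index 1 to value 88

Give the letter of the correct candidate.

Original leaves: [67, 56, 53, 78, 82, 52]
Target new root: 629
Try each candidate change and compute the resulting root:
Candidate A: set leaf[3] = 42 -> leaves = [67, 56, 53, 42, 82, 52]
  L0: [67, 56, 53, 42, 82, 52]
  L1: h(67,56)=(67*31+56)%997=139 h(53,42)=(53*31+42)%997=688 h(82,52)=(82*31+52)%997=600 -> [139, 688, 600]
  L2: h(139,688)=(139*31+688)%997=12 h(600,600)=(600*31+600)%997=257 -> [12, 257]
  L3: h(12,257)=(12*31+257)%997=629 -> [629]
  root = 629 == target 629  ** MATCH **
Candidate B: set leaf[4] = 23 -> leaves = [67, 56, 53, 78, 23, 52]
  L0: [67, 56, 53, 78, 23, 52]
  L1: h(67,56)=(67*31+56)%997=139 h(53,78)=(53*31+78)%997=724 h(23,52)=(23*31+52)%997=765 -> [139, 724, 765]
  L2: h(139,724)=(139*31+724)%997=48 h(765,765)=(765*31+765)%997=552 -> [48, 552]
  L3: h(48,552)=(48*31+552)%997=46 -> [46]
  root = 46 != target 629
Candidate C: set leaf[1] = 88 -> leaves = [67, 88, 53, 78, 82, 52]
  L0: [67, 88, 53, 78, 82, 52]
  L1: h(67,88)=(67*31+88)%997=171 h(53,78)=(53*31+78)%997=724 h(82,52)=(82*31+52)%997=600 -> [171, 724, 600]
  L2: h(171,724)=(171*31+724)%997=43 h(600,600)=(600*31+600)%997=257 -> [43, 257]
  L3: h(43,257)=(43*31+257)%997=593 -> [593]
  root = 593 != target 629
Candidate A produces the target root.

Answer: A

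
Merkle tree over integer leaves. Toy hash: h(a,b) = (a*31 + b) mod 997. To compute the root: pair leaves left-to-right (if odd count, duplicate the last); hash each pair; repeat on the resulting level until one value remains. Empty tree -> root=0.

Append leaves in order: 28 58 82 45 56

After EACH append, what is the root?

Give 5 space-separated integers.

After append 28 (leaves=[28]):
  L0: [28]
  root=28
After append 58 (leaves=[28, 58]):
  L0: [28, 58]
  L1: h(28,58)=(28*31+58)%997=926 -> [926]
  root=926
After append 82 (leaves=[28, 58, 82]):
  L0: [28, 58, 82]
  L1: h(28,58)=(28*31+58)%997=926 h(82,82)=(82*31+82)%997=630 -> [926, 630]
  L2: h(926,630)=(926*31+630)%997=423 -> [423]
  root=423
After append 45 (leaves=[28, 58, 82, 45]):
  L0: [28, 58, 82, 45]
  L1: h(28,58)=(28*31+58)%997=926 h(82,45)=(82*31+45)%997=593 -> [926, 593]
  L2: h(926,593)=(926*31+593)%997=386 -> [386]
  root=386
After append 56 (leaves=[28, 58, 82, 45, 56]):
  L0: [28, 58, 82, 45, 56]
  L1: h(28,58)=(28*31+58)%997=926 h(82,45)=(82*31+45)%997=593 h(56,56)=(56*31+56)%997=795 -> [926, 593, 795]
  L2: h(926,593)=(926*31+593)%997=386 h(795,795)=(795*31+795)%997=515 -> [386, 515]
  L3: h(386,515)=(386*31+515)%997=517 -> [517]
  root=517

Answer: 28 926 423 386 517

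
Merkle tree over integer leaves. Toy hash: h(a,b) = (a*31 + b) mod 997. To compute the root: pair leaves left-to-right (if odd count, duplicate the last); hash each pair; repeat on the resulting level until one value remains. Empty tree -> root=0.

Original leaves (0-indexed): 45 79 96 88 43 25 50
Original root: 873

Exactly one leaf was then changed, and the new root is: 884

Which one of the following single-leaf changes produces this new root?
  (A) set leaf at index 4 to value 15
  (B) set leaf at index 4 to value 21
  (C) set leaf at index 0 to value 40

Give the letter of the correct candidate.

Answer: A

Derivation:
Original leaves: [45, 79, 96, 88, 43, 25, 50]
Target new root: 884
Try each candidate change and compute the resulting root:
Candidate A: set leaf[4] = 15 -> leaves = [45, 79, 96, 88, 15, 25, 50]
  L0: [45, 79, 96, 88, 15, 25, 50]
  L1: h(45,79)=(45*31+79)%997=477 h(96,88)=(96*31+88)%997=73 h(15,25)=(15*31+25)%997=490 h(50,50)=(50*31+50)%997=603 -> [477, 73, 490, 603]
  L2: h(477,73)=(477*31+73)%997=902 h(490,603)=(490*31+603)%997=838 -> [902, 838]
  L3: h(902,838)=(902*31+838)%997=884 -> [884]
  root = 884 == target 884  ** MATCH **
Candidate B: set leaf[4] = 21 -> leaves = [45, 79, 96, 88, 21, 25, 50]
  L0: [45, 79, 96, 88, 21, 25, 50]
  L1: h(45,79)=(45*31+79)%997=477 h(96,88)=(96*31+88)%997=73 h(21,25)=(21*31+25)%997=676 h(50,50)=(50*31+50)%997=603 -> [477, 73, 676, 603]
  L2: h(477,73)=(477*31+73)%997=902 h(676,603)=(676*31+603)%997=622 -> [902, 622]
  L3: h(902,622)=(902*31+622)%997=668 -> [668]
  root = 668 != target 884
Candidate C: set leaf[0] = 40 -> leaves = [40, 79, 96, 88, 43, 25, 50]
  L0: [40, 79, 96, 88, 43, 25, 50]
  L1: h(40,79)=(40*31+79)%997=322 h(96,88)=(96*31+88)%997=73 h(43,25)=(43*31+25)%997=361 h(50,50)=(50*31+50)%997=603 -> [322, 73, 361, 603]
  L2: h(322,73)=(322*31+73)%997=85 h(361,603)=(361*31+603)%997=827 -> [85, 827]
  L3: h(85,827)=(85*31+827)%997=471 -> [471]
  root = 471 != target 884
Candidate A produces the target root.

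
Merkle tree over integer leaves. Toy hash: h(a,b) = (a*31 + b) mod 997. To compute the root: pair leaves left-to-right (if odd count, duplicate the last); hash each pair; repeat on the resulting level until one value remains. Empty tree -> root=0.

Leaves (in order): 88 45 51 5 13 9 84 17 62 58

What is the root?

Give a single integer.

L0: [88, 45, 51, 5, 13, 9, 84, 17, 62, 58]
L1: h(88,45)=(88*31+45)%997=779 h(51,5)=(51*31+5)%997=589 h(13,9)=(13*31+9)%997=412 h(84,17)=(84*31+17)%997=627 h(62,58)=(62*31+58)%997=983 -> [779, 589, 412, 627, 983]
L2: h(779,589)=(779*31+589)%997=810 h(412,627)=(412*31+627)%997=438 h(983,983)=(983*31+983)%997=549 -> [810, 438, 549]
L3: h(810,438)=(810*31+438)%997=623 h(549,549)=(549*31+549)%997=619 -> [623, 619]
L4: h(623,619)=(623*31+619)%997=989 -> [989]

Answer: 989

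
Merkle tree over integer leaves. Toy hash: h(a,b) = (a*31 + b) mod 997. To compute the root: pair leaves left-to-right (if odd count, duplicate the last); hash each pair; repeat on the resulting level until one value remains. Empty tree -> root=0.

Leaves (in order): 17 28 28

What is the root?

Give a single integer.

L0: [17, 28, 28]
L1: h(17,28)=(17*31+28)%997=555 h(28,28)=(28*31+28)%997=896 -> [555, 896]
L2: h(555,896)=(555*31+896)%997=155 -> [155]

Answer: 155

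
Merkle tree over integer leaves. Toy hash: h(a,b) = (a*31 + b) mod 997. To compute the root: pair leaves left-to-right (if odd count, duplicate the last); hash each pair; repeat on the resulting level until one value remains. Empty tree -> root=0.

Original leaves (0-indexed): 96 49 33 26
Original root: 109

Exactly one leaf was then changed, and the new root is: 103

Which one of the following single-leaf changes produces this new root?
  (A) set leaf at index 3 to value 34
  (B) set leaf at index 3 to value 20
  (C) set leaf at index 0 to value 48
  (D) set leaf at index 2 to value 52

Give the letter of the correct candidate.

Answer: B

Derivation:
Original leaves: [96, 49, 33, 26]
Target new root: 103
Try each candidate change and compute the resulting root:
Candidate A: set leaf[3] = 34 -> leaves = [96, 49, 33, 34]
  L0: [96, 49, 33, 34]
  L1: h(96,49)=(96*31+49)%997=34 h(33,34)=(33*31+34)%997=60 -> [34, 60]
  L2: h(34,60)=(34*31+60)%997=117 -> [117]
  root = 117 != target 103
Candidate B: set leaf[3] = 20 -> leaves = [96, 49, 33, 20]
  L0: [96, 49, 33, 20]
  L1: h(96,49)=(96*31+49)%997=34 h(33,20)=(33*31+20)%997=46 -> [34, 46]
  L2: h(34,46)=(34*31+46)%997=103 -> [103]
  root = 103 == target 103  ** MATCH **
Candidate C: set leaf[0] = 48 -> leaves = [48, 49, 33, 26]
  L0: [48, 49, 33, 26]
  L1: h(48,49)=(48*31+49)%997=540 h(33,26)=(33*31+26)%997=52 -> [540, 52]
  L2: h(540,52)=(540*31+52)%997=840 -> [840]
  root = 840 != target 103
Candidate D: set leaf[2] = 52 -> leaves = [96, 49, 52, 26]
  L0: [96, 49, 52, 26]
  L1: h(96,49)=(96*31+49)%997=34 h(52,26)=(52*31+26)%997=641 -> [34, 641]
  L2: h(34,641)=(34*31+641)%997=698 -> [698]
  root = 698 != target 103
Candidate B produces the target root.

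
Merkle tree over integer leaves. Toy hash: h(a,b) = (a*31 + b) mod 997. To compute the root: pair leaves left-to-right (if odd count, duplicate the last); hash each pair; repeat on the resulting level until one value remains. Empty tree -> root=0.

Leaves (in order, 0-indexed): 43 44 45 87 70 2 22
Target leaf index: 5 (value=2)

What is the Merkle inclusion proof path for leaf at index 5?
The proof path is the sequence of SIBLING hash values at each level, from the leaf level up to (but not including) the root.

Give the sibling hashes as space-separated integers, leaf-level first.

L0 (leaves): [43, 44, 45, 87, 70, 2, 22], target index=5
L1: h(43,44)=(43*31+44)%997=380 [pair 0] h(45,87)=(45*31+87)%997=485 [pair 1] h(70,2)=(70*31+2)%997=178 [pair 2] h(22,22)=(22*31+22)%997=704 [pair 3] -> [380, 485, 178, 704]
  Sibling for proof at L0: 70
L2: h(380,485)=(380*31+485)%997=301 [pair 0] h(178,704)=(178*31+704)%997=240 [pair 1] -> [301, 240]
  Sibling for proof at L1: 704
L3: h(301,240)=(301*31+240)%997=598 [pair 0] -> [598]
  Sibling for proof at L2: 301
Root: 598
Proof path (sibling hashes from leaf to root): [70, 704, 301]

Answer: 70 704 301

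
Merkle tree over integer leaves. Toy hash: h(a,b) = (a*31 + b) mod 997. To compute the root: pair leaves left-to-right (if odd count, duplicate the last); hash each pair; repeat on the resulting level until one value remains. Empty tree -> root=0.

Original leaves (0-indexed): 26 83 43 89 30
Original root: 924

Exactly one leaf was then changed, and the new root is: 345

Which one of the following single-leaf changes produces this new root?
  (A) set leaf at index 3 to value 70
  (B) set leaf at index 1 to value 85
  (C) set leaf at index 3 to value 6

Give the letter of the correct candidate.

Answer: C

Derivation:
Original leaves: [26, 83, 43, 89, 30]
Target new root: 345
Try each candidate change and compute the resulting root:
Candidate A: set leaf[3] = 70 -> leaves = [26, 83, 43, 70, 30]
  L0: [26, 83, 43, 70, 30]
  L1: h(26,83)=(26*31+83)%997=889 h(43,70)=(43*31+70)%997=406 h(30,30)=(30*31+30)%997=960 -> [889, 406, 960]
  L2: h(889,406)=(889*31+406)%997=49 h(960,960)=(960*31+960)%997=810 -> [49, 810]
  L3: h(49,810)=(49*31+810)%997=335 -> [335]
  root = 335 != target 345
Candidate B: set leaf[1] = 85 -> leaves = [26, 85, 43, 89, 30]
  L0: [26, 85, 43, 89, 30]
  L1: h(26,85)=(26*31+85)%997=891 h(43,89)=(43*31+89)%997=425 h(30,30)=(30*31+30)%997=960 -> [891, 425, 960]
  L2: h(891,425)=(891*31+425)%997=130 h(960,960)=(960*31+960)%997=810 -> [130, 810]
  L3: h(130,810)=(130*31+810)%997=852 -> [852]
  root = 852 != target 345
Candidate C: set leaf[3] = 6 -> leaves = [26, 83, 43, 6, 30]
  L0: [26, 83, 43, 6, 30]
  L1: h(26,83)=(26*31+83)%997=889 h(43,6)=(43*31+6)%997=342 h(30,30)=(30*31+30)%997=960 -> [889, 342, 960]
  L2: h(889,342)=(889*31+342)%997=982 h(960,960)=(960*31+960)%997=810 -> [982, 810]
  L3: h(982,810)=(982*31+810)%997=345 -> [345]
  root = 345 == target 345  ** MATCH **
Candidate C produces the target root.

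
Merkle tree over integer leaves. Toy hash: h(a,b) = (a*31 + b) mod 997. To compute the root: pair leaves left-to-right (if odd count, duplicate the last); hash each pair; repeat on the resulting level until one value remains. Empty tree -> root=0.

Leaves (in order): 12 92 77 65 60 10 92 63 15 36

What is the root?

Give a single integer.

Answer: 760

Derivation:
L0: [12, 92, 77, 65, 60, 10, 92, 63, 15, 36]
L1: h(12,92)=(12*31+92)%997=464 h(77,65)=(77*31+65)%997=458 h(60,10)=(60*31+10)%997=873 h(92,63)=(92*31+63)%997=921 h(15,36)=(15*31+36)%997=501 -> [464, 458, 873, 921, 501]
L2: h(464,458)=(464*31+458)%997=884 h(873,921)=(873*31+921)%997=68 h(501,501)=(501*31+501)%997=80 -> [884, 68, 80]
L3: h(884,68)=(884*31+68)%997=553 h(80,80)=(80*31+80)%997=566 -> [553, 566]
L4: h(553,566)=(553*31+566)%997=760 -> [760]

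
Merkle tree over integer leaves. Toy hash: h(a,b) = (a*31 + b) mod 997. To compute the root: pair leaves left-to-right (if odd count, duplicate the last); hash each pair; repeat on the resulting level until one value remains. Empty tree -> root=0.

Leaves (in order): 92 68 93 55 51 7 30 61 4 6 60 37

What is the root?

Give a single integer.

Answer: 96

Derivation:
L0: [92, 68, 93, 55, 51, 7, 30, 61, 4, 6, 60, 37]
L1: h(92,68)=(92*31+68)%997=926 h(93,55)=(93*31+55)%997=944 h(51,7)=(51*31+7)%997=591 h(30,61)=(30*31+61)%997=991 h(4,6)=(4*31+6)%997=130 h(60,37)=(60*31+37)%997=900 -> [926, 944, 591, 991, 130, 900]
L2: h(926,944)=(926*31+944)%997=737 h(591,991)=(591*31+991)%997=369 h(130,900)=(130*31+900)%997=942 -> [737, 369, 942]
L3: h(737,369)=(737*31+369)%997=285 h(942,942)=(942*31+942)%997=234 -> [285, 234]
L4: h(285,234)=(285*31+234)%997=96 -> [96]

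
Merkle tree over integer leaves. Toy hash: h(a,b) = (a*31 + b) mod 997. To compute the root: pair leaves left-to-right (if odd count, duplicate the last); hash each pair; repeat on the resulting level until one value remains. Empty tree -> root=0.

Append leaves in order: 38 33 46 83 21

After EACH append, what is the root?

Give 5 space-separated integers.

After append 38 (leaves=[38]):
  L0: [38]
  root=38
After append 33 (leaves=[38, 33]):
  L0: [38, 33]
  L1: h(38,33)=(38*31+33)%997=214 -> [214]
  root=214
After append 46 (leaves=[38, 33, 46]):
  L0: [38, 33, 46]
  L1: h(38,33)=(38*31+33)%997=214 h(46,46)=(46*31+46)%997=475 -> [214, 475]
  L2: h(214,475)=(214*31+475)%997=130 -> [130]
  root=130
After append 83 (leaves=[38, 33, 46, 83]):
  L0: [38, 33, 46, 83]
  L1: h(38,33)=(38*31+33)%997=214 h(46,83)=(46*31+83)%997=512 -> [214, 512]
  L2: h(214,512)=(214*31+512)%997=167 -> [167]
  root=167
After append 21 (leaves=[38, 33, 46, 83, 21]):
  L0: [38, 33, 46, 83, 21]
  L1: h(38,33)=(38*31+33)%997=214 h(46,83)=(46*31+83)%997=512 h(21,21)=(21*31+21)%997=672 -> [214, 512, 672]
  L2: h(214,512)=(214*31+512)%997=167 h(672,672)=(672*31+672)%997=567 -> [167, 567]
  L3: h(167,567)=(167*31+567)%997=759 -> [759]
  root=759

Answer: 38 214 130 167 759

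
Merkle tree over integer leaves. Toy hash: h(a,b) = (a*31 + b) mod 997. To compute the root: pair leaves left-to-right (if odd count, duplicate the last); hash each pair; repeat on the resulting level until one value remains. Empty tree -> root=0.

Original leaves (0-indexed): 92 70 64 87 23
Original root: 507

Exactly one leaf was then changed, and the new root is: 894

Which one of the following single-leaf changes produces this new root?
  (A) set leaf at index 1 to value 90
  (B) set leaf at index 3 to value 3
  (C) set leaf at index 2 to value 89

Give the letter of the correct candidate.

Answer: B

Derivation:
Original leaves: [92, 70, 64, 87, 23]
Target new root: 894
Try each candidate change and compute the resulting root:
Candidate A: set leaf[1] = 90 -> leaves = [92, 90, 64, 87, 23]
  L0: [92, 90, 64, 87, 23]
  L1: h(92,90)=(92*31+90)%997=948 h(64,87)=(64*31+87)%997=77 h(23,23)=(23*31+23)%997=736 -> [948, 77, 736]
  L2: h(948,77)=(948*31+77)%997=552 h(736,736)=(736*31+736)%997=621 -> [552, 621]
  L3: h(552,621)=(552*31+621)%997=784 -> [784]
  root = 784 != target 894
Candidate B: set leaf[3] = 3 -> leaves = [92, 70, 64, 3, 23]
  L0: [92, 70, 64, 3, 23]
  L1: h(92,70)=(92*31+70)%997=928 h(64,3)=(64*31+3)%997=990 h(23,23)=(23*31+23)%997=736 -> [928, 990, 736]
  L2: h(928,990)=(928*31+990)%997=845 h(736,736)=(736*31+736)%997=621 -> [845, 621]
  L3: h(845,621)=(845*31+621)%997=894 -> [894]
  root = 894 == target 894  ** MATCH **
Candidate C: set leaf[2] = 89 -> leaves = [92, 70, 89, 87, 23]
  L0: [92, 70, 89, 87, 23]
  L1: h(92,70)=(92*31+70)%997=928 h(89,87)=(89*31+87)%997=852 h(23,23)=(23*31+23)%997=736 -> [928, 852, 736]
  L2: h(928,852)=(928*31+852)%997=707 h(736,736)=(736*31+736)%997=621 -> [707, 621]
  L3: h(707,621)=(707*31+621)%997=604 -> [604]
  root = 604 != target 894
Candidate B produces the target root.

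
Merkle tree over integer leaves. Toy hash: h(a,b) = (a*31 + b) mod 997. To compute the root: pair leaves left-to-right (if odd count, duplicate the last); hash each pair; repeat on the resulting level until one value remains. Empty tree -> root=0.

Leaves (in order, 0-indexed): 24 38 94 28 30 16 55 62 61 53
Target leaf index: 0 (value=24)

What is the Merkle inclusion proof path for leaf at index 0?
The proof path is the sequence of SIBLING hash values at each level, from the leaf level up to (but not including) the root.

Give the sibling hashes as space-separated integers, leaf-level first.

L0 (leaves): [24, 38, 94, 28, 30, 16, 55, 62, 61, 53], target index=0
L1: h(24,38)=(24*31+38)%997=782 [pair 0] h(94,28)=(94*31+28)%997=948 [pair 1] h(30,16)=(30*31+16)%997=946 [pair 2] h(55,62)=(55*31+62)%997=770 [pair 3] h(61,53)=(61*31+53)%997=947 [pair 4] -> [782, 948, 946, 770, 947]
  Sibling for proof at L0: 38
L2: h(782,948)=(782*31+948)%997=265 [pair 0] h(946,770)=(946*31+770)%997=186 [pair 1] h(947,947)=(947*31+947)%997=394 [pair 2] -> [265, 186, 394]
  Sibling for proof at L1: 948
L3: h(265,186)=(265*31+186)%997=425 [pair 0] h(394,394)=(394*31+394)%997=644 [pair 1] -> [425, 644]
  Sibling for proof at L2: 186
L4: h(425,644)=(425*31+644)%997=858 [pair 0] -> [858]
  Sibling for proof at L3: 644
Root: 858
Proof path (sibling hashes from leaf to root): [38, 948, 186, 644]

Answer: 38 948 186 644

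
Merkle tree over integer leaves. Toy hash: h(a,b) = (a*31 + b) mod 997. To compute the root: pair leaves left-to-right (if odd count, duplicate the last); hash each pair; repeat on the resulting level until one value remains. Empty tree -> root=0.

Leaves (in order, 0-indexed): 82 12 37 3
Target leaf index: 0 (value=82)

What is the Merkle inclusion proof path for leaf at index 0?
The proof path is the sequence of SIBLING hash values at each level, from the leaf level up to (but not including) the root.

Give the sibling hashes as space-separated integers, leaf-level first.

L0 (leaves): [82, 12, 37, 3], target index=0
L1: h(82,12)=(82*31+12)%997=560 [pair 0] h(37,3)=(37*31+3)%997=153 [pair 1] -> [560, 153]
  Sibling for proof at L0: 12
L2: h(560,153)=(560*31+153)%997=564 [pair 0] -> [564]
  Sibling for proof at L1: 153
Root: 564
Proof path (sibling hashes from leaf to root): [12, 153]

Answer: 12 153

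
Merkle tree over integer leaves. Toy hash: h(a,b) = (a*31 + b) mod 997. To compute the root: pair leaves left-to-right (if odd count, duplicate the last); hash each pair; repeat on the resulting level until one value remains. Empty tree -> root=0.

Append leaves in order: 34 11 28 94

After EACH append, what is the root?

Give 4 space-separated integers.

After append 34 (leaves=[34]):
  L0: [34]
  root=34
After append 11 (leaves=[34, 11]):
  L0: [34, 11]
  L1: h(34,11)=(34*31+11)%997=68 -> [68]
  root=68
After append 28 (leaves=[34, 11, 28]):
  L0: [34, 11, 28]
  L1: h(34,11)=(34*31+11)%997=68 h(28,28)=(28*31+28)%997=896 -> [68, 896]
  L2: h(68,896)=(68*31+896)%997=13 -> [13]
  root=13
After append 94 (leaves=[34, 11, 28, 94]):
  L0: [34, 11, 28, 94]
  L1: h(34,11)=(34*31+11)%997=68 h(28,94)=(28*31+94)%997=962 -> [68, 962]
  L2: h(68,962)=(68*31+962)%997=79 -> [79]
  root=79

Answer: 34 68 13 79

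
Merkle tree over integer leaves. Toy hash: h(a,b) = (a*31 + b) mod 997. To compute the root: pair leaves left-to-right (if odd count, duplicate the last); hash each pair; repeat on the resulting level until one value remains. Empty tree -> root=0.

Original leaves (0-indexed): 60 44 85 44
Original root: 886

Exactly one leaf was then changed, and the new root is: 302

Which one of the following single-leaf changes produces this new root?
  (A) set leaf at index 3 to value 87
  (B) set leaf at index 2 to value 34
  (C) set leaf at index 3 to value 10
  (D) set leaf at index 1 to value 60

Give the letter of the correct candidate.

Answer: B

Derivation:
Original leaves: [60, 44, 85, 44]
Target new root: 302
Try each candidate change and compute the resulting root:
Candidate A: set leaf[3] = 87 -> leaves = [60, 44, 85, 87]
  L0: [60, 44, 85, 87]
  L1: h(60,44)=(60*31+44)%997=907 h(85,87)=(85*31+87)%997=728 -> [907, 728]
  L2: h(907,728)=(907*31+728)%997=929 -> [929]
  root = 929 != target 302
Candidate B: set leaf[2] = 34 -> leaves = [60, 44, 34, 44]
  L0: [60, 44, 34, 44]
  L1: h(60,44)=(60*31+44)%997=907 h(34,44)=(34*31+44)%997=101 -> [907, 101]
  L2: h(907,101)=(907*31+101)%997=302 -> [302]
  root = 302 == target 302  ** MATCH **
Candidate C: set leaf[3] = 10 -> leaves = [60, 44, 85, 10]
  L0: [60, 44, 85, 10]
  L1: h(60,44)=(60*31+44)%997=907 h(85,10)=(85*31+10)%997=651 -> [907, 651]
  L2: h(907,651)=(907*31+651)%997=852 -> [852]
  root = 852 != target 302
Candidate D: set leaf[1] = 60 -> leaves = [60, 60, 85, 44]
  L0: [60, 60, 85, 44]
  L1: h(60,60)=(60*31+60)%997=923 h(85,44)=(85*31+44)%997=685 -> [923, 685]
  L2: h(923,685)=(923*31+685)%997=385 -> [385]
  root = 385 != target 302
Candidate B produces the target root.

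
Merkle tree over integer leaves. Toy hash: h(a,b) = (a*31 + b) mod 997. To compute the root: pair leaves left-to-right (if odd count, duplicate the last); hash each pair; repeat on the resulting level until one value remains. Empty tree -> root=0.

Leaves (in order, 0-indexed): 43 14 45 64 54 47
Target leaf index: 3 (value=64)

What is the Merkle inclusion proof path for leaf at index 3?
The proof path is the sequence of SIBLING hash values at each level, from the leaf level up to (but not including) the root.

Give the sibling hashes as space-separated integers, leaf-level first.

Answer: 45 350 237

Derivation:
L0 (leaves): [43, 14, 45, 64, 54, 47], target index=3
L1: h(43,14)=(43*31+14)%997=350 [pair 0] h(45,64)=(45*31+64)%997=462 [pair 1] h(54,47)=(54*31+47)%997=724 [pair 2] -> [350, 462, 724]
  Sibling for proof at L0: 45
L2: h(350,462)=(350*31+462)%997=345 [pair 0] h(724,724)=(724*31+724)%997=237 [pair 1] -> [345, 237]
  Sibling for proof at L1: 350
L3: h(345,237)=(345*31+237)%997=962 [pair 0] -> [962]
  Sibling for proof at L2: 237
Root: 962
Proof path (sibling hashes from leaf to root): [45, 350, 237]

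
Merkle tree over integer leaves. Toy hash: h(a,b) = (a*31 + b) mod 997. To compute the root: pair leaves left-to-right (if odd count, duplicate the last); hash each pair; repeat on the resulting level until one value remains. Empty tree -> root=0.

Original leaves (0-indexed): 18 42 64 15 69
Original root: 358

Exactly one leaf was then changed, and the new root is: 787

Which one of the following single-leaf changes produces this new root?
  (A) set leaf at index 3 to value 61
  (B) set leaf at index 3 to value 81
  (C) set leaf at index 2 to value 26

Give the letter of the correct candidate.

Original leaves: [18, 42, 64, 15, 69]
Target new root: 787
Try each candidate change and compute the resulting root:
Candidate A: set leaf[3] = 61 -> leaves = [18, 42, 64, 61, 69]
  L0: [18, 42, 64, 61, 69]
  L1: h(18,42)=(18*31+42)%997=600 h(64,61)=(64*31+61)%997=51 h(69,69)=(69*31+69)%997=214 -> [600, 51, 214]
  L2: h(600,51)=(600*31+51)%997=705 h(214,214)=(214*31+214)%997=866 -> [705, 866]
  L3: h(705,866)=(705*31+866)%997=787 -> [787]
  root = 787 == target 787  ** MATCH **
Candidate B: set leaf[3] = 81 -> leaves = [18, 42, 64, 81, 69]
  L0: [18, 42, 64, 81, 69]
  L1: h(18,42)=(18*31+42)%997=600 h(64,81)=(64*31+81)%997=71 h(69,69)=(69*31+69)%997=214 -> [600, 71, 214]
  L2: h(600,71)=(600*31+71)%997=725 h(214,214)=(214*31+214)%997=866 -> [725, 866]
  L3: h(725,866)=(725*31+866)%997=410 -> [410]
  root = 410 != target 787
Candidate C: set leaf[2] = 26 -> leaves = [18, 42, 26, 15, 69]
  L0: [18, 42, 26, 15, 69]
  L1: h(18,42)=(18*31+42)%997=600 h(26,15)=(26*31+15)%997=821 h(69,69)=(69*31+69)%997=214 -> [600, 821, 214]
  L2: h(600,821)=(600*31+821)%997=478 h(214,214)=(214*31+214)%997=866 -> [478, 866]
  L3: h(478,866)=(478*31+866)%997=729 -> [729]
  root = 729 != target 787
Candidate A produces the target root.

Answer: A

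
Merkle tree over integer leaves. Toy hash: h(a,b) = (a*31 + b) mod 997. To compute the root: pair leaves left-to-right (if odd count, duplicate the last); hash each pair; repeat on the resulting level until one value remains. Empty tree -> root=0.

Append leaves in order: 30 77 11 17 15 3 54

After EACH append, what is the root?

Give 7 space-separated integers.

After append 30 (leaves=[30]):
  L0: [30]
  root=30
After append 77 (leaves=[30, 77]):
  L0: [30, 77]
  L1: h(30,77)=(30*31+77)%997=10 -> [10]
  root=10
After append 11 (leaves=[30, 77, 11]):
  L0: [30, 77, 11]
  L1: h(30,77)=(30*31+77)%997=10 h(11,11)=(11*31+11)%997=352 -> [10, 352]
  L2: h(10,352)=(10*31+352)%997=662 -> [662]
  root=662
After append 17 (leaves=[30, 77, 11, 17]):
  L0: [30, 77, 11, 17]
  L1: h(30,77)=(30*31+77)%997=10 h(11,17)=(11*31+17)%997=358 -> [10, 358]
  L2: h(10,358)=(10*31+358)%997=668 -> [668]
  root=668
After append 15 (leaves=[30, 77, 11, 17, 15]):
  L0: [30, 77, 11, 17, 15]
  L1: h(30,77)=(30*31+77)%997=10 h(11,17)=(11*31+17)%997=358 h(15,15)=(15*31+15)%997=480 -> [10, 358, 480]
  L2: h(10,358)=(10*31+358)%997=668 h(480,480)=(480*31+480)%997=405 -> [668, 405]
  L3: h(668,405)=(668*31+405)%997=176 -> [176]
  root=176
After append 3 (leaves=[30, 77, 11, 17, 15, 3]):
  L0: [30, 77, 11, 17, 15, 3]
  L1: h(30,77)=(30*31+77)%997=10 h(11,17)=(11*31+17)%997=358 h(15,3)=(15*31+3)%997=468 -> [10, 358, 468]
  L2: h(10,358)=(10*31+358)%997=668 h(468,468)=(468*31+468)%997=21 -> [668, 21]
  L3: h(668,21)=(668*31+21)%997=789 -> [789]
  root=789
After append 54 (leaves=[30, 77, 11, 17, 15, 3, 54]):
  L0: [30, 77, 11, 17, 15, 3, 54]
  L1: h(30,77)=(30*31+77)%997=10 h(11,17)=(11*31+17)%997=358 h(15,3)=(15*31+3)%997=468 h(54,54)=(54*31+54)%997=731 -> [10, 358, 468, 731]
  L2: h(10,358)=(10*31+358)%997=668 h(468,731)=(468*31+731)%997=284 -> [668, 284]
  L3: h(668,284)=(668*31+284)%997=55 -> [55]
  root=55

Answer: 30 10 662 668 176 789 55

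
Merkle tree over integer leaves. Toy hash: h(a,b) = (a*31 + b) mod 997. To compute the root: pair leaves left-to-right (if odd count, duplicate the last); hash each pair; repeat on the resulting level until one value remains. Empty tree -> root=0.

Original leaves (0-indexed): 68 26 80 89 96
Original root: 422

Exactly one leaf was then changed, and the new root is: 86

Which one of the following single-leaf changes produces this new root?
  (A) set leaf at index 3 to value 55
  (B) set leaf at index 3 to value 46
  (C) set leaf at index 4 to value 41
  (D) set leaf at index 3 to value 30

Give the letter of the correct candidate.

Original leaves: [68, 26, 80, 89, 96]
Target new root: 86
Try each candidate change and compute the resulting root:
Candidate A: set leaf[3] = 55 -> leaves = [68, 26, 80, 55, 96]
  L0: [68, 26, 80, 55, 96]
  L1: h(68,26)=(68*31+26)%997=140 h(80,55)=(80*31+55)%997=541 h(96,96)=(96*31+96)%997=81 -> [140, 541, 81]
  L2: h(140,541)=(140*31+541)%997=893 h(81,81)=(81*31+81)%997=598 -> [893, 598]
  L3: h(893,598)=(893*31+598)%997=365 -> [365]
  root = 365 != target 86
Candidate B: set leaf[3] = 46 -> leaves = [68, 26, 80, 46, 96]
  L0: [68, 26, 80, 46, 96]
  L1: h(68,26)=(68*31+26)%997=140 h(80,46)=(80*31+46)%997=532 h(96,96)=(96*31+96)%997=81 -> [140, 532, 81]
  L2: h(140,532)=(140*31+532)%997=884 h(81,81)=(81*31+81)%997=598 -> [884, 598]
  L3: h(884,598)=(884*31+598)%997=86 -> [86]
  root = 86 == target 86  ** MATCH **
Candidate C: set leaf[4] = 41 -> leaves = [68, 26, 80, 89, 41]
  L0: [68, 26, 80, 89, 41]
  L1: h(68,26)=(68*31+26)%997=140 h(80,89)=(80*31+89)%997=575 h(41,41)=(41*31+41)%997=315 -> [140, 575, 315]
  L2: h(140,575)=(140*31+575)%997=927 h(315,315)=(315*31+315)%997=110 -> [927, 110]
  L3: h(927,110)=(927*31+110)%997=931 -> [931]
  root = 931 != target 86
Candidate D: set leaf[3] = 30 -> leaves = [68, 26, 80, 30, 96]
  L0: [68, 26, 80, 30, 96]
  L1: h(68,26)=(68*31+26)%997=140 h(80,30)=(80*31+30)%997=516 h(96,96)=(96*31+96)%997=81 -> [140, 516, 81]
  L2: h(140,516)=(140*31+516)%997=868 h(81,81)=(81*31+81)%997=598 -> [868, 598]
  L3: h(868,598)=(868*31+598)%997=587 -> [587]
  root = 587 != target 86
Candidate B produces the target root.

Answer: B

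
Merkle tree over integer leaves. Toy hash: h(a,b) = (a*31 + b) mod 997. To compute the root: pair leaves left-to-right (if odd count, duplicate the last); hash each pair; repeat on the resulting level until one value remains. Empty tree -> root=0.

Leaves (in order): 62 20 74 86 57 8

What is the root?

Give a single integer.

Answer: 848

Derivation:
L0: [62, 20, 74, 86, 57, 8]
L1: h(62,20)=(62*31+20)%997=945 h(74,86)=(74*31+86)%997=386 h(57,8)=(57*31+8)%997=778 -> [945, 386, 778]
L2: h(945,386)=(945*31+386)%997=768 h(778,778)=(778*31+778)%997=968 -> [768, 968]
L3: h(768,968)=(768*31+968)%997=848 -> [848]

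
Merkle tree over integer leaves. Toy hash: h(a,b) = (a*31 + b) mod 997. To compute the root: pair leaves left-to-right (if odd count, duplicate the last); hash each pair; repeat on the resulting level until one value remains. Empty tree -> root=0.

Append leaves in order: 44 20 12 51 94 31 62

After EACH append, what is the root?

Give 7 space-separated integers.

Answer: 44 387 417 456 722 700 736

Derivation:
After append 44 (leaves=[44]):
  L0: [44]
  root=44
After append 20 (leaves=[44, 20]):
  L0: [44, 20]
  L1: h(44,20)=(44*31+20)%997=387 -> [387]
  root=387
After append 12 (leaves=[44, 20, 12]):
  L0: [44, 20, 12]
  L1: h(44,20)=(44*31+20)%997=387 h(12,12)=(12*31+12)%997=384 -> [387, 384]
  L2: h(387,384)=(387*31+384)%997=417 -> [417]
  root=417
After append 51 (leaves=[44, 20, 12, 51]):
  L0: [44, 20, 12, 51]
  L1: h(44,20)=(44*31+20)%997=387 h(12,51)=(12*31+51)%997=423 -> [387, 423]
  L2: h(387,423)=(387*31+423)%997=456 -> [456]
  root=456
After append 94 (leaves=[44, 20, 12, 51, 94]):
  L0: [44, 20, 12, 51, 94]
  L1: h(44,20)=(44*31+20)%997=387 h(12,51)=(12*31+51)%997=423 h(94,94)=(94*31+94)%997=17 -> [387, 423, 17]
  L2: h(387,423)=(387*31+423)%997=456 h(17,17)=(17*31+17)%997=544 -> [456, 544]
  L3: h(456,544)=(456*31+544)%997=722 -> [722]
  root=722
After append 31 (leaves=[44, 20, 12, 51, 94, 31]):
  L0: [44, 20, 12, 51, 94, 31]
  L1: h(44,20)=(44*31+20)%997=387 h(12,51)=(12*31+51)%997=423 h(94,31)=(94*31+31)%997=951 -> [387, 423, 951]
  L2: h(387,423)=(387*31+423)%997=456 h(951,951)=(951*31+951)%997=522 -> [456, 522]
  L3: h(456,522)=(456*31+522)%997=700 -> [700]
  root=700
After append 62 (leaves=[44, 20, 12, 51, 94, 31, 62]):
  L0: [44, 20, 12, 51, 94, 31, 62]
  L1: h(44,20)=(44*31+20)%997=387 h(12,51)=(12*31+51)%997=423 h(94,31)=(94*31+31)%997=951 h(62,62)=(62*31+62)%997=987 -> [387, 423, 951, 987]
  L2: h(387,423)=(387*31+423)%997=456 h(951,987)=(951*31+987)%997=558 -> [456, 558]
  L3: h(456,558)=(456*31+558)%997=736 -> [736]
  root=736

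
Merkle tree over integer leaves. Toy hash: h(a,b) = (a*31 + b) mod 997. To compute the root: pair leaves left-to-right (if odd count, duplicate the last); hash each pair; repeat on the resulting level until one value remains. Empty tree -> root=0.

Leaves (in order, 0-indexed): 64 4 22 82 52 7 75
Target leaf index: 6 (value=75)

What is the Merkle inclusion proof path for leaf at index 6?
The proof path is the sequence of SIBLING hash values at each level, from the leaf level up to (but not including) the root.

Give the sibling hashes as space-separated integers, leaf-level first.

L0 (leaves): [64, 4, 22, 82, 52, 7, 75], target index=6
L1: h(64,4)=(64*31+4)%997=991 [pair 0] h(22,82)=(22*31+82)%997=764 [pair 1] h(52,7)=(52*31+7)%997=622 [pair 2] h(75,75)=(75*31+75)%997=406 [pair 3] -> [991, 764, 622, 406]
  Sibling for proof at L0: 75
L2: h(991,764)=(991*31+764)%997=578 [pair 0] h(622,406)=(622*31+406)%997=745 [pair 1] -> [578, 745]
  Sibling for proof at L1: 622
L3: h(578,745)=(578*31+745)%997=717 [pair 0] -> [717]
  Sibling for proof at L2: 578
Root: 717
Proof path (sibling hashes from leaf to root): [75, 622, 578]

Answer: 75 622 578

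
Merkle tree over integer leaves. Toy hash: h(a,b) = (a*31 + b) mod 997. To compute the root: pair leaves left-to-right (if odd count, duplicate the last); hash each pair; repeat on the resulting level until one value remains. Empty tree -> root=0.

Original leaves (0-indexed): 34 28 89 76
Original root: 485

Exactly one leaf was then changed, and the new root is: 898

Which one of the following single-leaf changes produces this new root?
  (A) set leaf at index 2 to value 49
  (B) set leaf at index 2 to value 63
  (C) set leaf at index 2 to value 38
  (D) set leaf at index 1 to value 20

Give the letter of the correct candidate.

Original leaves: [34, 28, 89, 76]
Target new root: 898
Try each candidate change and compute the resulting root:
Candidate A: set leaf[2] = 49 -> leaves = [34, 28, 49, 76]
  L0: [34, 28, 49, 76]
  L1: h(34,28)=(34*31+28)%997=85 h(49,76)=(49*31+76)%997=598 -> [85, 598]
  L2: h(85,598)=(85*31+598)%997=242 -> [242]
  root = 242 != target 898
Candidate B: set leaf[2] = 63 -> leaves = [34, 28, 63, 76]
  L0: [34, 28, 63, 76]
  L1: h(34,28)=(34*31+28)%997=85 h(63,76)=(63*31+76)%997=35 -> [85, 35]
  L2: h(85,35)=(85*31+35)%997=676 -> [676]
  root = 676 != target 898
Candidate C: set leaf[2] = 38 -> leaves = [34, 28, 38, 76]
  L0: [34, 28, 38, 76]
  L1: h(34,28)=(34*31+28)%997=85 h(38,76)=(38*31+76)%997=257 -> [85, 257]
  L2: h(85,257)=(85*31+257)%997=898 -> [898]
  root = 898 == target 898  ** MATCH **
Candidate D: set leaf[1] = 20 -> leaves = [34, 20, 89, 76]
  L0: [34, 20, 89, 76]
  L1: h(34,20)=(34*31+20)%997=77 h(89,76)=(89*31+76)%997=841 -> [77, 841]
  L2: h(77,841)=(77*31+841)%997=237 -> [237]
  root = 237 != target 898
Candidate C produces the target root.

Answer: C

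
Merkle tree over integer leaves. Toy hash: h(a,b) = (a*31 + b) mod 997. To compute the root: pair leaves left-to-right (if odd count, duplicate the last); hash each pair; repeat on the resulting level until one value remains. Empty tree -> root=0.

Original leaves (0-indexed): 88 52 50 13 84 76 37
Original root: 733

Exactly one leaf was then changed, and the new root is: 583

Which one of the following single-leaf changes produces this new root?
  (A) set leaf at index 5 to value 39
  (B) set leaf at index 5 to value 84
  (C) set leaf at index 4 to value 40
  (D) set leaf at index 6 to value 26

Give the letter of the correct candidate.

Answer: A

Derivation:
Original leaves: [88, 52, 50, 13, 84, 76, 37]
Target new root: 583
Try each candidate change and compute the resulting root:
Candidate A: set leaf[5] = 39 -> leaves = [88, 52, 50, 13, 84, 39, 37]
  L0: [88, 52, 50, 13, 84, 39, 37]
  L1: h(88,52)=(88*31+52)%997=786 h(50,13)=(50*31+13)%997=566 h(84,39)=(84*31+39)%997=649 h(37,37)=(37*31+37)%997=187 -> [786, 566, 649, 187]
  L2: h(786,566)=(786*31+566)%997=7 h(649,187)=(649*31+187)%997=366 -> [7, 366]
  L3: h(7,366)=(7*31+366)%997=583 -> [583]
  root = 583 == target 583  ** MATCH **
Candidate B: set leaf[5] = 84 -> leaves = [88, 52, 50, 13, 84, 84, 37]
  L0: [88, 52, 50, 13, 84, 84, 37]
  L1: h(88,52)=(88*31+52)%997=786 h(50,13)=(50*31+13)%997=566 h(84,84)=(84*31+84)%997=694 h(37,37)=(37*31+37)%997=187 -> [786, 566, 694, 187]
  L2: h(786,566)=(786*31+566)%997=7 h(694,187)=(694*31+187)%997=764 -> [7, 764]
  L3: h(7,764)=(7*31+764)%997=981 -> [981]
  root = 981 != target 583
Candidate C: set leaf[4] = 40 -> leaves = [88, 52, 50, 13, 40, 76, 37]
  L0: [88, 52, 50, 13, 40, 76, 37]
  L1: h(88,52)=(88*31+52)%997=786 h(50,13)=(50*31+13)%997=566 h(40,76)=(40*31+76)%997=319 h(37,37)=(37*31+37)%997=187 -> [786, 566, 319, 187]
  L2: h(786,566)=(786*31+566)%997=7 h(319,187)=(319*31+187)%997=106 -> [7, 106]
  L3: h(7,106)=(7*31+106)%997=323 -> [323]
  root = 323 != target 583
Candidate D: set leaf[6] = 26 -> leaves = [88, 52, 50, 13, 84, 76, 26]
  L0: [88, 52, 50, 13, 84, 76, 26]
  L1: h(88,52)=(88*31+52)%997=786 h(50,13)=(50*31+13)%997=566 h(84,76)=(84*31+76)%997=686 h(26,26)=(26*31+26)%997=832 -> [786, 566, 686, 832]
  L2: h(786,566)=(786*31+566)%997=7 h(686,832)=(686*31+832)%997=164 -> [7, 164]
  L3: h(7,164)=(7*31+164)%997=381 -> [381]
  root = 381 != target 583
Candidate A produces the target root.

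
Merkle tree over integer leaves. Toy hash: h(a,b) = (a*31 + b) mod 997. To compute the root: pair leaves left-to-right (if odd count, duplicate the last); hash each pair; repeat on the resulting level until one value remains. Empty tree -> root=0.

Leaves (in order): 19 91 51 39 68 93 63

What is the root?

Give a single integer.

L0: [19, 91, 51, 39, 68, 93, 63]
L1: h(19,91)=(19*31+91)%997=680 h(51,39)=(51*31+39)%997=623 h(68,93)=(68*31+93)%997=207 h(63,63)=(63*31+63)%997=22 -> [680, 623, 207, 22]
L2: h(680,623)=(680*31+623)%997=766 h(207,22)=(207*31+22)%997=457 -> [766, 457]
L3: h(766,457)=(766*31+457)%997=275 -> [275]

Answer: 275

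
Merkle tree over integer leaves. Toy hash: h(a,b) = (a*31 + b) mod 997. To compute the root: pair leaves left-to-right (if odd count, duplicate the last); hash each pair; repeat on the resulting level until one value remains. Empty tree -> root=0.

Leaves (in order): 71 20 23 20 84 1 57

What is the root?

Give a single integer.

Answer: 421

Derivation:
L0: [71, 20, 23, 20, 84, 1, 57]
L1: h(71,20)=(71*31+20)%997=227 h(23,20)=(23*31+20)%997=733 h(84,1)=(84*31+1)%997=611 h(57,57)=(57*31+57)%997=827 -> [227, 733, 611, 827]
L2: h(227,733)=(227*31+733)%997=791 h(611,827)=(611*31+827)%997=825 -> [791, 825]
L3: h(791,825)=(791*31+825)%997=421 -> [421]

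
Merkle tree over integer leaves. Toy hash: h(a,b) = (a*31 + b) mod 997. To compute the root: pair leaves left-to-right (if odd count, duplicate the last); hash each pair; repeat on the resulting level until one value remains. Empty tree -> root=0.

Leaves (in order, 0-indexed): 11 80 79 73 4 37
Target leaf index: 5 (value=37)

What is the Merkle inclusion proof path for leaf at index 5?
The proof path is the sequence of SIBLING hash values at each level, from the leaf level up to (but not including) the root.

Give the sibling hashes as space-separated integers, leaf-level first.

L0 (leaves): [11, 80, 79, 73, 4, 37], target index=5
L1: h(11,80)=(11*31+80)%997=421 [pair 0] h(79,73)=(79*31+73)%997=528 [pair 1] h(4,37)=(4*31+37)%997=161 [pair 2] -> [421, 528, 161]
  Sibling for proof at L0: 4
L2: h(421,528)=(421*31+528)%997=618 [pair 0] h(161,161)=(161*31+161)%997=167 [pair 1] -> [618, 167]
  Sibling for proof at L1: 161
L3: h(618,167)=(618*31+167)%997=382 [pair 0] -> [382]
  Sibling for proof at L2: 618
Root: 382
Proof path (sibling hashes from leaf to root): [4, 161, 618]

Answer: 4 161 618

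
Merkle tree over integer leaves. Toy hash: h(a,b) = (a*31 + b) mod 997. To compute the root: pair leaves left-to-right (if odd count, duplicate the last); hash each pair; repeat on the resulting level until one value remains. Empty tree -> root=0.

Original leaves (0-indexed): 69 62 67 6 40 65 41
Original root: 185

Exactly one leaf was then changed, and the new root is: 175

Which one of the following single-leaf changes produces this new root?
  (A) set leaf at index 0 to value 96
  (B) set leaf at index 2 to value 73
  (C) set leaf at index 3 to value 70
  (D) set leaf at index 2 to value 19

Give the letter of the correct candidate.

Original leaves: [69, 62, 67, 6, 40, 65, 41]
Target new root: 175
Try each candidate change and compute the resulting root:
Candidate A: set leaf[0] = 96 -> leaves = [96, 62, 67, 6, 40, 65, 41]
  L0: [96, 62, 67, 6, 40, 65, 41]
  L1: h(96,62)=(96*31+62)%997=47 h(67,6)=(67*31+6)%997=89 h(40,65)=(40*31+65)%997=308 h(41,41)=(41*31+41)%997=315 -> [47, 89, 308, 315]
  L2: h(47,89)=(47*31+89)%997=549 h(308,315)=(308*31+315)%997=890 -> [549, 890]
  L3: h(549,890)=(549*31+890)%997=960 -> [960]
  root = 960 != target 175
Candidate B: set leaf[2] = 73 -> leaves = [69, 62, 73, 6, 40, 65, 41]
  L0: [69, 62, 73, 6, 40, 65, 41]
  L1: h(69,62)=(69*31+62)%997=207 h(73,6)=(73*31+6)%997=275 h(40,65)=(40*31+65)%997=308 h(41,41)=(41*31+41)%997=315 -> [207, 275, 308, 315]
  L2: h(207,275)=(207*31+275)%997=710 h(308,315)=(308*31+315)%997=890 -> [710, 890]
  L3: h(710,890)=(710*31+890)%997=966 -> [966]
  root = 966 != target 175
Candidate C: set leaf[3] = 70 -> leaves = [69, 62, 67, 70, 40, 65, 41]
  L0: [69, 62, 67, 70, 40, 65, 41]
  L1: h(69,62)=(69*31+62)%997=207 h(67,70)=(67*31+70)%997=153 h(40,65)=(40*31+65)%997=308 h(41,41)=(41*31+41)%997=315 -> [207, 153, 308, 315]
  L2: h(207,153)=(207*31+153)%997=588 h(308,315)=(308*31+315)%997=890 -> [588, 890]
  L3: h(588,890)=(588*31+890)%997=175 -> [175]
  root = 175 == target 175  ** MATCH **
Candidate D: set leaf[2] = 19 -> leaves = [69, 62, 19, 6, 40, 65, 41]
  L0: [69, 62, 19, 6, 40, 65, 41]
  L1: h(69,62)=(69*31+62)%997=207 h(19,6)=(19*31+6)%997=595 h(40,65)=(40*31+65)%997=308 h(41,41)=(41*31+41)%997=315 -> [207, 595, 308, 315]
  L2: h(207,595)=(207*31+595)%997=33 h(308,315)=(308*31+315)%997=890 -> [33, 890]
  L3: h(33,890)=(33*31+890)%997=916 -> [916]
  root = 916 != target 175
Candidate C produces the target root.

Answer: C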